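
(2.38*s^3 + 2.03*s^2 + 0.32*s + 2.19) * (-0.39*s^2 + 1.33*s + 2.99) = -0.9282*s^5 + 2.3737*s^4 + 9.6913*s^3 + 5.6412*s^2 + 3.8695*s + 6.5481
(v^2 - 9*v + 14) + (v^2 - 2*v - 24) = 2*v^2 - 11*v - 10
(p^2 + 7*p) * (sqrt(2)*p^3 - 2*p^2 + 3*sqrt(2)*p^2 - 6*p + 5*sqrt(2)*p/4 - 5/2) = sqrt(2)*p^5 - 2*p^4 + 10*sqrt(2)*p^4 - 20*p^3 + 89*sqrt(2)*p^3/4 - 89*p^2/2 + 35*sqrt(2)*p^2/4 - 35*p/2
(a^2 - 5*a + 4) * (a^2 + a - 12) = a^4 - 4*a^3 - 13*a^2 + 64*a - 48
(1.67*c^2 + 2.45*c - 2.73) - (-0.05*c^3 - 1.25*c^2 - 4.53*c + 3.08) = 0.05*c^3 + 2.92*c^2 + 6.98*c - 5.81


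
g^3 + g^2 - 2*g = g*(g - 1)*(g + 2)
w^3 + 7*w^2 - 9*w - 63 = (w - 3)*(w + 3)*(w + 7)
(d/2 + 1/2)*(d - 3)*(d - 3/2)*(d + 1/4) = d^4/2 - 13*d^3/8 - 7*d^2/16 + 9*d/4 + 9/16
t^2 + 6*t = t*(t + 6)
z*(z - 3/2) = z^2 - 3*z/2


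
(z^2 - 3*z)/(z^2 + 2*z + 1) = z*(z - 3)/(z^2 + 2*z + 1)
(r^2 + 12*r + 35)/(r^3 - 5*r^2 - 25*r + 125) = (r + 7)/(r^2 - 10*r + 25)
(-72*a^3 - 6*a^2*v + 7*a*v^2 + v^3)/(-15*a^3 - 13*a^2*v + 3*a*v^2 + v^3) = (24*a^2 + 10*a*v + v^2)/(5*a^2 + 6*a*v + v^2)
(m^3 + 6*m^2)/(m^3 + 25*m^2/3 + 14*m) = 3*m/(3*m + 7)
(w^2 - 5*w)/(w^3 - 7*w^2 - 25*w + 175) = w/(w^2 - 2*w - 35)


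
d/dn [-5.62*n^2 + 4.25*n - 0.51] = 4.25 - 11.24*n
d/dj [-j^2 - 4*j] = -2*j - 4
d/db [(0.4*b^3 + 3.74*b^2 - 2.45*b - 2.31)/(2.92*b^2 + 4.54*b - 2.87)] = (1.168*b^4 + 3.632*b^3 + 20.6896*b^2 - 7.9772*b + 17.5189)/(8.5264*b^4 + 26.5136*b^3 + 3.8508*b^2 - 26.0596*b + 8.2369)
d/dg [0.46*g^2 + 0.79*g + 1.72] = 0.92*g + 0.79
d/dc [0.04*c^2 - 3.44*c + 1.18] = 0.08*c - 3.44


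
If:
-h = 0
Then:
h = 0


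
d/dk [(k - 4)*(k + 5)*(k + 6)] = 3*k^2 + 14*k - 14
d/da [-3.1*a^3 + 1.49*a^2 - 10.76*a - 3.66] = -9.3*a^2 + 2.98*a - 10.76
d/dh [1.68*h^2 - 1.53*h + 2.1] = 3.36*h - 1.53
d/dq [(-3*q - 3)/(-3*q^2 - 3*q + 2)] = 3*(3*q^2 + 3*q - 3*(q + 1)*(2*q + 1) - 2)/(3*q^2 + 3*q - 2)^2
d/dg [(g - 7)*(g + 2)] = 2*g - 5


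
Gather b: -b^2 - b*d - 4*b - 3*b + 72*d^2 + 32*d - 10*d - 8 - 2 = -b^2 + b*(-d - 7) + 72*d^2 + 22*d - 10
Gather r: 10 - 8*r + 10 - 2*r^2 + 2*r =-2*r^2 - 6*r + 20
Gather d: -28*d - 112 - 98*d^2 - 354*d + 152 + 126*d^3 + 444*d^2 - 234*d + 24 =126*d^3 + 346*d^2 - 616*d + 64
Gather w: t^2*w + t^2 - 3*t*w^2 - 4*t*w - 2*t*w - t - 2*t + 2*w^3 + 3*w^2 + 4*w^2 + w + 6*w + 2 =t^2 - 3*t + 2*w^3 + w^2*(7 - 3*t) + w*(t^2 - 6*t + 7) + 2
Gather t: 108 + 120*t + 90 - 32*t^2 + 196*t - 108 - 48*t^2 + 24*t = -80*t^2 + 340*t + 90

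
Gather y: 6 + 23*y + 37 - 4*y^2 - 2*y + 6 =-4*y^2 + 21*y + 49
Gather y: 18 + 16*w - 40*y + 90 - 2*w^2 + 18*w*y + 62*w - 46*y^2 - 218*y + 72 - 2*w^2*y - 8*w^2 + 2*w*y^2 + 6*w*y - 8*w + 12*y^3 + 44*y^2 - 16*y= -10*w^2 + 70*w + 12*y^3 + y^2*(2*w - 2) + y*(-2*w^2 + 24*w - 274) + 180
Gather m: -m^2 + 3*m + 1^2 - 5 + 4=-m^2 + 3*m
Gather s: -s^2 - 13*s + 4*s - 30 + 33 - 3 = -s^2 - 9*s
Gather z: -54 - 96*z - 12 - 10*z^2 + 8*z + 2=-10*z^2 - 88*z - 64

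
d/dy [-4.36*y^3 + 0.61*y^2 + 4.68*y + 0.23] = -13.08*y^2 + 1.22*y + 4.68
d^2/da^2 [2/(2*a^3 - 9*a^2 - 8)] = 12*(-12*a^2*(a - 3)^2 + (3 - 2*a)*(-2*a^3 + 9*a^2 + 8))/(-2*a^3 + 9*a^2 + 8)^3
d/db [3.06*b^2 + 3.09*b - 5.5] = 6.12*b + 3.09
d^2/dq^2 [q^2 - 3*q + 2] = 2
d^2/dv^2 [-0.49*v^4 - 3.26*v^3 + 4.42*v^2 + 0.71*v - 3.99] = -5.88*v^2 - 19.56*v + 8.84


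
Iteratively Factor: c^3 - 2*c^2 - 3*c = (c + 1)*(c^2 - 3*c) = c*(c + 1)*(c - 3)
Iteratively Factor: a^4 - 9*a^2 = (a + 3)*(a^3 - 3*a^2) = a*(a + 3)*(a^2 - 3*a) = a^2*(a + 3)*(a - 3)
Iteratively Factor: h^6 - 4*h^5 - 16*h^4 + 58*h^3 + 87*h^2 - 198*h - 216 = (h - 3)*(h^5 - h^4 - 19*h^3 + h^2 + 90*h + 72) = (h - 3)*(h + 3)*(h^4 - 4*h^3 - 7*h^2 + 22*h + 24) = (h - 4)*(h - 3)*(h + 3)*(h^3 - 7*h - 6) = (h - 4)*(h - 3)*(h + 1)*(h + 3)*(h^2 - h - 6) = (h - 4)*(h - 3)^2*(h + 1)*(h + 3)*(h + 2)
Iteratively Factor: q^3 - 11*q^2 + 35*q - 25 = (q - 5)*(q^2 - 6*q + 5) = (q - 5)^2*(q - 1)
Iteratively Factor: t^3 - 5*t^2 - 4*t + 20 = (t - 2)*(t^2 - 3*t - 10) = (t - 5)*(t - 2)*(t + 2)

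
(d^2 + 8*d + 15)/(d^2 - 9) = (d + 5)/(d - 3)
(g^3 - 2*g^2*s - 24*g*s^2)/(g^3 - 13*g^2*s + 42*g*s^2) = (-g - 4*s)/(-g + 7*s)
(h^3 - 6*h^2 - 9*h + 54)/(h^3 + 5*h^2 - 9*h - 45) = (h - 6)/(h + 5)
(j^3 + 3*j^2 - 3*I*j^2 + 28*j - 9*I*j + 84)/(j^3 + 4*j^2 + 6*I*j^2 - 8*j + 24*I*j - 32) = (j^2 + j*(3 - 7*I) - 21*I)/(j^2 + 2*j*(2 + I) + 8*I)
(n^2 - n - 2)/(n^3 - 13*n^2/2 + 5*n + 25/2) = 2*(n - 2)/(2*n^2 - 15*n + 25)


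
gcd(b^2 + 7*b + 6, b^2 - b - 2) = b + 1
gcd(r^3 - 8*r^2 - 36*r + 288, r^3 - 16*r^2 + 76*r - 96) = r^2 - 14*r + 48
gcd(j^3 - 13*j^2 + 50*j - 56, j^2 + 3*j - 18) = 1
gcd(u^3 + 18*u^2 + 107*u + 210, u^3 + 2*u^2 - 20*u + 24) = u + 6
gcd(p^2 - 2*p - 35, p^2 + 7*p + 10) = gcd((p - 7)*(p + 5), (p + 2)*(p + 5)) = p + 5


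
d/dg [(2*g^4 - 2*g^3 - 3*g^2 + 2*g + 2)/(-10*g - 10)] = g*(-6*g^3 - 4*g^2 + 9*g + 6)/(10*(g^2 + 2*g + 1))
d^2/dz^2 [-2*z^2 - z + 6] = -4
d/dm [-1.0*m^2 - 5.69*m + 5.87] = -2.0*m - 5.69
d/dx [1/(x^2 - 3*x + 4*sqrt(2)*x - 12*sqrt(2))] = (-2*x - 4*sqrt(2) + 3)/(x^2 - 3*x + 4*sqrt(2)*x - 12*sqrt(2))^2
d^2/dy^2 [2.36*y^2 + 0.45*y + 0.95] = 4.72000000000000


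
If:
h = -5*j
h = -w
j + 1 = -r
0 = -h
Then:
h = 0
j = 0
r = -1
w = 0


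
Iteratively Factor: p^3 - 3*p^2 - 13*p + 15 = (p - 1)*(p^2 - 2*p - 15) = (p - 1)*(p + 3)*(p - 5)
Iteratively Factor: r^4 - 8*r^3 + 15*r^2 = (r)*(r^3 - 8*r^2 + 15*r) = r^2*(r^2 - 8*r + 15) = r^2*(r - 5)*(r - 3)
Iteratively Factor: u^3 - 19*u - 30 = (u + 3)*(u^2 - 3*u - 10) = (u + 2)*(u + 3)*(u - 5)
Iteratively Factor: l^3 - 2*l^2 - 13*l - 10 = (l - 5)*(l^2 + 3*l + 2) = (l - 5)*(l + 2)*(l + 1)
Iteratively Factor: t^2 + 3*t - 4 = (t - 1)*(t + 4)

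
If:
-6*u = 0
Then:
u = 0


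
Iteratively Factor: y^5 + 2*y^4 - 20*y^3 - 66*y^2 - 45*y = (y + 1)*(y^4 + y^3 - 21*y^2 - 45*y) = (y + 1)*(y + 3)*(y^3 - 2*y^2 - 15*y) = (y - 5)*(y + 1)*(y + 3)*(y^2 + 3*y) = (y - 5)*(y + 1)*(y + 3)^2*(y)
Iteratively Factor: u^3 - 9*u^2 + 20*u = (u)*(u^2 - 9*u + 20) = u*(u - 4)*(u - 5)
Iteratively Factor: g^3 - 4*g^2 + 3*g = (g)*(g^2 - 4*g + 3) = g*(g - 3)*(g - 1)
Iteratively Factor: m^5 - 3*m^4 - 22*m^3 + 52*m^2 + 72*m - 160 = (m - 2)*(m^4 - m^3 - 24*m^2 + 4*m + 80) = (m - 2)^2*(m^3 + m^2 - 22*m - 40) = (m - 5)*(m - 2)^2*(m^2 + 6*m + 8) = (m - 5)*(m - 2)^2*(m + 2)*(m + 4)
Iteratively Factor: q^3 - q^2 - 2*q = (q + 1)*(q^2 - 2*q) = (q - 2)*(q + 1)*(q)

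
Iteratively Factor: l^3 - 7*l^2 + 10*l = (l - 5)*(l^2 - 2*l) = (l - 5)*(l - 2)*(l)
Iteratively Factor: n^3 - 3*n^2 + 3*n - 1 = (n - 1)*(n^2 - 2*n + 1) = (n - 1)^2*(n - 1)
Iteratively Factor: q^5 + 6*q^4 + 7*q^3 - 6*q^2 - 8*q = (q + 1)*(q^4 + 5*q^3 + 2*q^2 - 8*q) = q*(q + 1)*(q^3 + 5*q^2 + 2*q - 8) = q*(q + 1)*(q + 4)*(q^2 + q - 2) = q*(q + 1)*(q + 2)*(q + 4)*(q - 1)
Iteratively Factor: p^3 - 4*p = (p + 2)*(p^2 - 2*p) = (p - 2)*(p + 2)*(p)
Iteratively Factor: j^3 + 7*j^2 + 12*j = (j + 3)*(j^2 + 4*j) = (j + 3)*(j + 4)*(j)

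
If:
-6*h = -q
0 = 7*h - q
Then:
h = 0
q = 0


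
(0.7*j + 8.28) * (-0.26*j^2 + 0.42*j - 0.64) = -0.182*j^3 - 1.8588*j^2 + 3.0296*j - 5.2992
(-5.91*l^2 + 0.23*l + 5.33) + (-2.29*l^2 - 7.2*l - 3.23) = -8.2*l^2 - 6.97*l + 2.1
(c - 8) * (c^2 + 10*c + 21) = c^3 + 2*c^2 - 59*c - 168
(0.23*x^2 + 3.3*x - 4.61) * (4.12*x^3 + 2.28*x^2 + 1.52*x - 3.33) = 0.9476*x^5 + 14.1204*x^4 - 11.1196*x^3 - 6.2607*x^2 - 17.9962*x + 15.3513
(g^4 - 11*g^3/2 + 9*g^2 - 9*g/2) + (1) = g^4 - 11*g^3/2 + 9*g^2 - 9*g/2 + 1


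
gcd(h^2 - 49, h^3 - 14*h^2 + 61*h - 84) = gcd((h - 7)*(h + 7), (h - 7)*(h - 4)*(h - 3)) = h - 7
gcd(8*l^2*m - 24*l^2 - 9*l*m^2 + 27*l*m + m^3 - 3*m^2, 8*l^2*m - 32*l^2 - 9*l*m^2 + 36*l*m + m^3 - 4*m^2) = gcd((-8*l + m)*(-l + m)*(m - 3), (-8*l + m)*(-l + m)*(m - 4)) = 8*l^2 - 9*l*m + m^2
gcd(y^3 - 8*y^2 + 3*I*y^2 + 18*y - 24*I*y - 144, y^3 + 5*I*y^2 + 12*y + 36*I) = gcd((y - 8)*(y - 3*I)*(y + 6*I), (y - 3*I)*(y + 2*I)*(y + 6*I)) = y^2 + 3*I*y + 18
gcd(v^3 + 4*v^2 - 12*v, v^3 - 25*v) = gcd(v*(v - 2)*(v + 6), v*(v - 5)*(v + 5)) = v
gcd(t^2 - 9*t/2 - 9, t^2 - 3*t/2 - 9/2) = t + 3/2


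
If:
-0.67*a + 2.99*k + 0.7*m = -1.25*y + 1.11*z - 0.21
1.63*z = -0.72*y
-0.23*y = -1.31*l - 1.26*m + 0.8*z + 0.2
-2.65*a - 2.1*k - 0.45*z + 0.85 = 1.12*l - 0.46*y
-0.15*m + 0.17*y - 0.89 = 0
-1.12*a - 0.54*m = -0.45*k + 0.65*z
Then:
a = 1.38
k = -1.25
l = 1.84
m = -2.09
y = 3.39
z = -1.50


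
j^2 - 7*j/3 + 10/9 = (j - 5/3)*(j - 2/3)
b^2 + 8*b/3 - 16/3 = (b - 4/3)*(b + 4)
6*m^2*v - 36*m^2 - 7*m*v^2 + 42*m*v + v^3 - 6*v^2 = (-6*m + v)*(-m + v)*(v - 6)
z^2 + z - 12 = (z - 3)*(z + 4)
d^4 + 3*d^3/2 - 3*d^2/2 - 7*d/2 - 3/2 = (d - 3/2)*(d + 1)^3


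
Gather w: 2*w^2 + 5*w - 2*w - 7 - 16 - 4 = 2*w^2 + 3*w - 27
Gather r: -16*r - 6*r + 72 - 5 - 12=55 - 22*r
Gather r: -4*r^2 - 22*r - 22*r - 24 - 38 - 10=-4*r^2 - 44*r - 72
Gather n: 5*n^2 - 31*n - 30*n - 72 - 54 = 5*n^2 - 61*n - 126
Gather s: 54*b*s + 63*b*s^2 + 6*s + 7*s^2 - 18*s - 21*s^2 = s^2*(63*b - 14) + s*(54*b - 12)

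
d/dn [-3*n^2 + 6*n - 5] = 6 - 6*n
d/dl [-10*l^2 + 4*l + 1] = 4 - 20*l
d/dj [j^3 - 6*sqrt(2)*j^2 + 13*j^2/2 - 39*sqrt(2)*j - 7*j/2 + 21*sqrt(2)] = 3*j^2 - 12*sqrt(2)*j + 13*j - 39*sqrt(2) - 7/2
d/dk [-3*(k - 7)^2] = 42 - 6*k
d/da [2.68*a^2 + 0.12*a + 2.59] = 5.36*a + 0.12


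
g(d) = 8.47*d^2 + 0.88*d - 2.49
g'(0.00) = 0.88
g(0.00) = -2.49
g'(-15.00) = -253.22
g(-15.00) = 1890.06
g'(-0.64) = -9.96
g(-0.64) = 0.42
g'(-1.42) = -23.17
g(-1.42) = 13.34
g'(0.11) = 2.74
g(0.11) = -2.29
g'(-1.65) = -27.07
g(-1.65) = 19.12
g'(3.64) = 62.54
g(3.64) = 112.94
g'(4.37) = 74.91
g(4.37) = 163.11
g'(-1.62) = -26.56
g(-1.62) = 18.31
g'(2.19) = 37.98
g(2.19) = 40.06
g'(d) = 16.94*d + 0.88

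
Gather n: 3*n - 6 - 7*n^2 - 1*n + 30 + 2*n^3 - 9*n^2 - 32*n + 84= 2*n^3 - 16*n^2 - 30*n + 108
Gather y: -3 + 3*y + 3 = 3*y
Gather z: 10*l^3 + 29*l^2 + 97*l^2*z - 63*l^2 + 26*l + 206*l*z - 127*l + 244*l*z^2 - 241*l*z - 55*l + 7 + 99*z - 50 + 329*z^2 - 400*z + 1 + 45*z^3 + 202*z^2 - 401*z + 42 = 10*l^3 - 34*l^2 - 156*l + 45*z^3 + z^2*(244*l + 531) + z*(97*l^2 - 35*l - 702)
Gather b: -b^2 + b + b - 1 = -b^2 + 2*b - 1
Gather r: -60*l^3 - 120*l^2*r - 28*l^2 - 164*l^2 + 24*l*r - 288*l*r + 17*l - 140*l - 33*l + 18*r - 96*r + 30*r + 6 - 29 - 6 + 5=-60*l^3 - 192*l^2 - 156*l + r*(-120*l^2 - 264*l - 48) - 24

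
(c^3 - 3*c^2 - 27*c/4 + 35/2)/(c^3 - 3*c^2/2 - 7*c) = (c^2 + c/2 - 5)/(c*(c + 2))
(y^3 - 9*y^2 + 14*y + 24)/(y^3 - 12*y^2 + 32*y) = (y^2 - 5*y - 6)/(y*(y - 8))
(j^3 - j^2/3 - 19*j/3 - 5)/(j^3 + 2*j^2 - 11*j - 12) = (j + 5/3)/(j + 4)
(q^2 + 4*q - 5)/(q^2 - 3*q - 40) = (q - 1)/(q - 8)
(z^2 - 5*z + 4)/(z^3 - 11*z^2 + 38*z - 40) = (z - 1)/(z^2 - 7*z + 10)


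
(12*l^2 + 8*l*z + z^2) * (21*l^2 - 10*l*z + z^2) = 252*l^4 + 48*l^3*z - 47*l^2*z^2 - 2*l*z^3 + z^4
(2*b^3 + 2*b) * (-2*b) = -4*b^4 - 4*b^2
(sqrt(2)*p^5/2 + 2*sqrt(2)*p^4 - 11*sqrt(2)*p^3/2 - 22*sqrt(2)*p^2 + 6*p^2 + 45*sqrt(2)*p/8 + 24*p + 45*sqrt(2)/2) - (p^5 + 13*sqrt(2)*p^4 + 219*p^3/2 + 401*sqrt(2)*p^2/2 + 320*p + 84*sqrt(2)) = -p^5 + sqrt(2)*p^5/2 - 11*sqrt(2)*p^4 - 219*p^3/2 - 11*sqrt(2)*p^3/2 - 445*sqrt(2)*p^2/2 + 6*p^2 - 296*p + 45*sqrt(2)*p/8 - 123*sqrt(2)/2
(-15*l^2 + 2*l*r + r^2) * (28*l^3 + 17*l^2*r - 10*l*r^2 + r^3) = -420*l^5 - 199*l^4*r + 212*l^3*r^2 - 18*l^2*r^3 - 8*l*r^4 + r^5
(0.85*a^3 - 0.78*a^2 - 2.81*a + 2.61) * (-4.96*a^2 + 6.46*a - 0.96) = -4.216*a^5 + 9.3598*a^4 + 8.0828*a^3 - 30.3494*a^2 + 19.5582*a - 2.5056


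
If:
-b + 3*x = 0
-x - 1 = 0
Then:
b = -3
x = -1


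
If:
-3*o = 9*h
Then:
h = -o/3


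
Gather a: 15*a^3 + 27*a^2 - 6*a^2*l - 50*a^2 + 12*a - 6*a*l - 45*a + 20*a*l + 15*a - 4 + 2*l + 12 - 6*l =15*a^3 + a^2*(-6*l - 23) + a*(14*l - 18) - 4*l + 8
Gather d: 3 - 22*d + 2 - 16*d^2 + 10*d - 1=-16*d^2 - 12*d + 4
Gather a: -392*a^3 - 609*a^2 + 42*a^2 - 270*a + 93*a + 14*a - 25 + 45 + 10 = -392*a^3 - 567*a^2 - 163*a + 30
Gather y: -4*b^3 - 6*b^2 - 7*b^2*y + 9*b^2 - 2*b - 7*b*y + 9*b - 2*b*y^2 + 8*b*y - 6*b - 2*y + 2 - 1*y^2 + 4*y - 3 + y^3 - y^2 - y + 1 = -4*b^3 + 3*b^2 + b + y^3 + y^2*(-2*b - 2) + y*(-7*b^2 + b + 1)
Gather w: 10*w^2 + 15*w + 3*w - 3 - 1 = 10*w^2 + 18*w - 4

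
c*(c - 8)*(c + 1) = c^3 - 7*c^2 - 8*c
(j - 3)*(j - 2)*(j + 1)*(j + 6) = j^4 + 2*j^3 - 23*j^2 + 12*j + 36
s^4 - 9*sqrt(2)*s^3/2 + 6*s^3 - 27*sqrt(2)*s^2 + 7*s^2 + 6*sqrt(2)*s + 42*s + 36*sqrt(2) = (s + 6)*(s - 3*sqrt(2))*(s - 2*sqrt(2))*(s + sqrt(2)/2)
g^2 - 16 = (g - 4)*(g + 4)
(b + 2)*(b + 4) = b^2 + 6*b + 8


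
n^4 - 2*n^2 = n^2*(n - sqrt(2))*(n + sqrt(2))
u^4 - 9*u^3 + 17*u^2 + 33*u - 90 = (u - 5)*(u - 3)^2*(u + 2)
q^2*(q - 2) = q^3 - 2*q^2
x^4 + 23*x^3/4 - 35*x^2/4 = x^2*(x - 5/4)*(x + 7)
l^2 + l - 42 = (l - 6)*(l + 7)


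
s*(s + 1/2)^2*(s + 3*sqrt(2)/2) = s^4 + s^3 + 3*sqrt(2)*s^3/2 + s^2/4 + 3*sqrt(2)*s^2/2 + 3*sqrt(2)*s/8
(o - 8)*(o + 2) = o^2 - 6*o - 16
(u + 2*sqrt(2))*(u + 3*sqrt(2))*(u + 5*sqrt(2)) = u^3 + 10*sqrt(2)*u^2 + 62*u + 60*sqrt(2)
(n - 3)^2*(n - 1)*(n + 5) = n^4 - 2*n^3 - 20*n^2 + 66*n - 45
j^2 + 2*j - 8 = (j - 2)*(j + 4)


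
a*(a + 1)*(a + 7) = a^3 + 8*a^2 + 7*a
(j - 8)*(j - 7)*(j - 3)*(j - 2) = j^4 - 20*j^3 + 137*j^2 - 370*j + 336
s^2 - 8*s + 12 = (s - 6)*(s - 2)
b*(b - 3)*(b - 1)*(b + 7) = b^4 + 3*b^3 - 25*b^2 + 21*b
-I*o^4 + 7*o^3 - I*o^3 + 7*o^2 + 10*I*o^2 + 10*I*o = o*(o + 2*I)*(o + 5*I)*(-I*o - I)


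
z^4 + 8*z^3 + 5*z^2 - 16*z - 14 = (z + 1)*(z + 7)*(z - sqrt(2))*(z + sqrt(2))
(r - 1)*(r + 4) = r^2 + 3*r - 4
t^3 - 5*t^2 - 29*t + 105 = (t - 7)*(t - 3)*(t + 5)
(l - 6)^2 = l^2 - 12*l + 36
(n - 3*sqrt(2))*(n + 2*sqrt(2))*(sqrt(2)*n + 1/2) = sqrt(2)*n^3 - 3*n^2/2 - 25*sqrt(2)*n/2 - 6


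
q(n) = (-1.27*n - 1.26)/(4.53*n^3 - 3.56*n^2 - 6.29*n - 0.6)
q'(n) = (-1.27*n - 1.26)*(-13.59*n^2 + 7.12*n + 6.29)/(4.53*n^3 - 3.56*n^2 - 6.29*n - 0.6)^2 - 1.27/(4.53*n^3 - 3.56*n^2 - 6.29*n - 0.6)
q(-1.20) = -0.04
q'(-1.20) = 0.05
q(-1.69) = -0.04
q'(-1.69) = -0.02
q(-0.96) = 0.02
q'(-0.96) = 0.84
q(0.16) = 0.87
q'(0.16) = -2.92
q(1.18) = 0.50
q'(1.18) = 0.61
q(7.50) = -0.01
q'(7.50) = 0.00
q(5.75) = -0.01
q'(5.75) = 0.01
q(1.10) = 0.46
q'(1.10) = 0.40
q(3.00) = -0.07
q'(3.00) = 0.08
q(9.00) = -0.00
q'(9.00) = 0.00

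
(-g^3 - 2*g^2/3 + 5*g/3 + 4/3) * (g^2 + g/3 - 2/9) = -g^5 - g^4 + 5*g^3/3 + 55*g^2/27 + 2*g/27 - 8/27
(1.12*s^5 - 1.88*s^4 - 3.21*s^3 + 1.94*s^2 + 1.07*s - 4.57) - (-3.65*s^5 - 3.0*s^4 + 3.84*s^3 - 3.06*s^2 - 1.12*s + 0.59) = 4.77*s^5 + 1.12*s^4 - 7.05*s^3 + 5.0*s^2 + 2.19*s - 5.16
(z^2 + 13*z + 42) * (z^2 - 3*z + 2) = z^4 + 10*z^3 + 5*z^2 - 100*z + 84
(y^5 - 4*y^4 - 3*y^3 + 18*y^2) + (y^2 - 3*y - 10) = y^5 - 4*y^4 - 3*y^3 + 19*y^2 - 3*y - 10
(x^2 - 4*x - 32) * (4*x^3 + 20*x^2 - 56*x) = 4*x^5 + 4*x^4 - 264*x^3 - 416*x^2 + 1792*x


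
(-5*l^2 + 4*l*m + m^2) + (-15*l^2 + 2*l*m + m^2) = -20*l^2 + 6*l*m + 2*m^2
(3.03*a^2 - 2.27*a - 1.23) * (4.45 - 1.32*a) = -3.9996*a^3 + 16.4799*a^2 - 8.4779*a - 5.4735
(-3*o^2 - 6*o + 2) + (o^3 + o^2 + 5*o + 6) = o^3 - 2*o^2 - o + 8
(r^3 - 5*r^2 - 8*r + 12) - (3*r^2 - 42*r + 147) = r^3 - 8*r^2 + 34*r - 135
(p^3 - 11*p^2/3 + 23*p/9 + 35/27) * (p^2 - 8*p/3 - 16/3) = p^5 - 19*p^4/3 + 7*p^3 + 379*p^2/27 - 1384*p/81 - 560/81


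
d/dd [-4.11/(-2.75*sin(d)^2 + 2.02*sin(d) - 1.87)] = (8.3022 - 22.605*sin(d))*cos(d)/(2.75*sin(d)^2 - 2.02*sin(d) + 1.87)^2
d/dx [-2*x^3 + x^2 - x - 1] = -6*x^2 + 2*x - 1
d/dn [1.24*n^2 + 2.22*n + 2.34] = 2.48*n + 2.22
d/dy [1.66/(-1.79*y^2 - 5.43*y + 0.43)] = (5.9428*y + 9.0138)/(1.79*y^2 + 5.43*y - 0.43)^2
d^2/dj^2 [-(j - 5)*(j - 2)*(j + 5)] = 4 - 6*j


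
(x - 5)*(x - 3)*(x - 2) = x^3 - 10*x^2 + 31*x - 30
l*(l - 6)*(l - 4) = l^3 - 10*l^2 + 24*l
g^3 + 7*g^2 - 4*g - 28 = (g - 2)*(g + 2)*(g + 7)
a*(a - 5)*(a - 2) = a^3 - 7*a^2 + 10*a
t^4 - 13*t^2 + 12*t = t*(t - 3)*(t - 1)*(t + 4)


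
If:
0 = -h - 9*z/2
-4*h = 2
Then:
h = -1/2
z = 1/9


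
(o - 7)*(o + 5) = o^2 - 2*o - 35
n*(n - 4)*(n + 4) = n^3 - 16*n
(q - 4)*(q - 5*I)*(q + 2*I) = q^3 - 4*q^2 - 3*I*q^2 + 10*q + 12*I*q - 40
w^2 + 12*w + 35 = (w + 5)*(w + 7)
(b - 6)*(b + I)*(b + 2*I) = b^3 - 6*b^2 + 3*I*b^2 - 2*b - 18*I*b + 12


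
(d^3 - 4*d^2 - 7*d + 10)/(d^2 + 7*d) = (d^3 - 4*d^2 - 7*d + 10)/(d*(d + 7))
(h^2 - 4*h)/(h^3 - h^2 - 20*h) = (4 - h)/(-h^2 + h + 20)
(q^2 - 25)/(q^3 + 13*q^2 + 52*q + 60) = (q - 5)/(q^2 + 8*q + 12)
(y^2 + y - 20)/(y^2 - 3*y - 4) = (y + 5)/(y + 1)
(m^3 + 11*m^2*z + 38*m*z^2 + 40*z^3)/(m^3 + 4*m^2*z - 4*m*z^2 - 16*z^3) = (-m - 5*z)/(-m + 2*z)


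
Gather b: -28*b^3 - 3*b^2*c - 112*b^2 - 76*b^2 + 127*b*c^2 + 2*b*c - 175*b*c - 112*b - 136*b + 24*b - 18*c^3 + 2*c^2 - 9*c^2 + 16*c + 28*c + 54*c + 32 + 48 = -28*b^3 + b^2*(-3*c - 188) + b*(127*c^2 - 173*c - 224) - 18*c^3 - 7*c^2 + 98*c + 80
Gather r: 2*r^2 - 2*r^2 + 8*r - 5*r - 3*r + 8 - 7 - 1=0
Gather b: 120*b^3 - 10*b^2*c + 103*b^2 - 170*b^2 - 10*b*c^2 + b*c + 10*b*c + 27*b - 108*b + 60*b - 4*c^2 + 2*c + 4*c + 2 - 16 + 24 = 120*b^3 + b^2*(-10*c - 67) + b*(-10*c^2 + 11*c - 21) - 4*c^2 + 6*c + 10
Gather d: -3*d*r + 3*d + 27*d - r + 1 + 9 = d*(30 - 3*r) - r + 10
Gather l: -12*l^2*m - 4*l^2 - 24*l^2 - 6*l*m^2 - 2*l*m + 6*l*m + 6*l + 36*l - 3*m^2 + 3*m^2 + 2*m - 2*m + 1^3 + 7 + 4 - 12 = l^2*(-12*m - 28) + l*(-6*m^2 + 4*m + 42)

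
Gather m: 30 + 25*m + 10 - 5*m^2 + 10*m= -5*m^2 + 35*m + 40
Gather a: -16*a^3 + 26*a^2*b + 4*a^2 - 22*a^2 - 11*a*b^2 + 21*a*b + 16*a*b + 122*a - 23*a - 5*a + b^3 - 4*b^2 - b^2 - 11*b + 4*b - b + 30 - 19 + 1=-16*a^3 + a^2*(26*b - 18) + a*(-11*b^2 + 37*b + 94) + b^3 - 5*b^2 - 8*b + 12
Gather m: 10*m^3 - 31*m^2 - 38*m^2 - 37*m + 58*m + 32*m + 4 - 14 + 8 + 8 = 10*m^3 - 69*m^2 + 53*m + 6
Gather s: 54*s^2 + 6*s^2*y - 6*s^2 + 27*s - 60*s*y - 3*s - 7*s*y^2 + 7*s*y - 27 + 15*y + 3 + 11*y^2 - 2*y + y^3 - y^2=s^2*(6*y + 48) + s*(-7*y^2 - 53*y + 24) + y^3 + 10*y^2 + 13*y - 24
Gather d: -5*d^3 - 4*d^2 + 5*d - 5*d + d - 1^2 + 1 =-5*d^3 - 4*d^2 + d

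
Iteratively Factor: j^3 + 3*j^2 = (j)*(j^2 + 3*j) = j^2*(j + 3)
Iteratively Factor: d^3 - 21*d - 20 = (d + 4)*(d^2 - 4*d - 5) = (d - 5)*(d + 4)*(d + 1)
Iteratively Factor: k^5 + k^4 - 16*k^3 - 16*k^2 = (k)*(k^4 + k^3 - 16*k^2 - 16*k) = k*(k + 1)*(k^3 - 16*k) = k^2*(k + 1)*(k^2 - 16) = k^2*(k + 1)*(k + 4)*(k - 4)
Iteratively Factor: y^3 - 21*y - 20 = (y + 4)*(y^2 - 4*y - 5) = (y + 1)*(y + 4)*(y - 5)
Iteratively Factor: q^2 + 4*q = (q)*(q + 4)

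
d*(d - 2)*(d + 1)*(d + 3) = d^4 + 2*d^3 - 5*d^2 - 6*d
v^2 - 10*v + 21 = (v - 7)*(v - 3)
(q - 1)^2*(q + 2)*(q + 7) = q^4 + 7*q^3 - 3*q^2 - 19*q + 14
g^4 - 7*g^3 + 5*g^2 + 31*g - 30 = (g - 5)*(g - 3)*(g - 1)*(g + 2)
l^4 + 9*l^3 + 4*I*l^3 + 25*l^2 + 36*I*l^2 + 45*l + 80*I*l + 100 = (l + 4)*(l + 5)*(l - I)*(l + 5*I)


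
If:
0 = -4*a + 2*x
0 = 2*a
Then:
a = 0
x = 0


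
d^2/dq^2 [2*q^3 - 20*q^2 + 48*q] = 12*q - 40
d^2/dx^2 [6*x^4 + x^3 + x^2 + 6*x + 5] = 72*x^2 + 6*x + 2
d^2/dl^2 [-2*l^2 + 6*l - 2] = -4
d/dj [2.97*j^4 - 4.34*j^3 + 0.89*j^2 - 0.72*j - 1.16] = 11.88*j^3 - 13.02*j^2 + 1.78*j - 0.72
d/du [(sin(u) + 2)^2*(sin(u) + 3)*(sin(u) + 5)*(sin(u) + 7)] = (5*sin(u)^4 + 76*sin(u)^3 + 405*sin(u)^2 + 898*sin(u) + 704)*cos(u)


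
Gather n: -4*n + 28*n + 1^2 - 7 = 24*n - 6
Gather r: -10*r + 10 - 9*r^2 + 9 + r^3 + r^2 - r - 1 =r^3 - 8*r^2 - 11*r + 18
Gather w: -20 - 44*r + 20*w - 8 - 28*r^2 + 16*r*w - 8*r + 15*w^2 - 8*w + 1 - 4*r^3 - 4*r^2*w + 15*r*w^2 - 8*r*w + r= -4*r^3 - 28*r^2 - 51*r + w^2*(15*r + 15) + w*(-4*r^2 + 8*r + 12) - 27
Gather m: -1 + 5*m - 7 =5*m - 8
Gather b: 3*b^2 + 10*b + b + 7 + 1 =3*b^2 + 11*b + 8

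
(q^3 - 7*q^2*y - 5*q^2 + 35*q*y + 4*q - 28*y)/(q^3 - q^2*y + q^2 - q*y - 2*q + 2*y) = (-q^2 + 7*q*y + 4*q - 28*y)/(-q^2 + q*y - 2*q + 2*y)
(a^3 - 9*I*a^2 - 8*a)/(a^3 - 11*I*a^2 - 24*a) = (a - I)/(a - 3*I)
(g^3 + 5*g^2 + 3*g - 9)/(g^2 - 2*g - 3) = (-g^3 - 5*g^2 - 3*g + 9)/(-g^2 + 2*g + 3)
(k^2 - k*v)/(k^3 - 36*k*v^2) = (k - v)/(k^2 - 36*v^2)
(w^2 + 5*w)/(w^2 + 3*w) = (w + 5)/(w + 3)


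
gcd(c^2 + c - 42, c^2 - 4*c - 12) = c - 6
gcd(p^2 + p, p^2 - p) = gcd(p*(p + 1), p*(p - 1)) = p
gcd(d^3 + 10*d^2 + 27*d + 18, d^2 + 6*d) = d + 6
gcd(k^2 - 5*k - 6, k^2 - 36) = k - 6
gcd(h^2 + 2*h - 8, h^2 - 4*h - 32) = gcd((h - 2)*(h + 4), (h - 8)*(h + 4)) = h + 4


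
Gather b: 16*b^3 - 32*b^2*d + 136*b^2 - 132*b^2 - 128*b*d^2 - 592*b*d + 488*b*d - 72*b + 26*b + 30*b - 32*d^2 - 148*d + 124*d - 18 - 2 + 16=16*b^3 + b^2*(4 - 32*d) + b*(-128*d^2 - 104*d - 16) - 32*d^2 - 24*d - 4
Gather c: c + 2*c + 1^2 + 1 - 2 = 3*c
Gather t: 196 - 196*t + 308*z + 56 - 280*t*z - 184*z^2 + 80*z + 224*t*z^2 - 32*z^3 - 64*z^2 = t*(224*z^2 - 280*z - 196) - 32*z^3 - 248*z^2 + 388*z + 252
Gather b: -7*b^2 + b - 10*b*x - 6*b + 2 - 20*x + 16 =-7*b^2 + b*(-10*x - 5) - 20*x + 18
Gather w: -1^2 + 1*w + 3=w + 2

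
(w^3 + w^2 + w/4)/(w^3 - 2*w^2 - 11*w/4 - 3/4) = w/(w - 3)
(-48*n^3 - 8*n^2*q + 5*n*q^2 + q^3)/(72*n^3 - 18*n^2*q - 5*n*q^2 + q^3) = (4*n + q)/(-6*n + q)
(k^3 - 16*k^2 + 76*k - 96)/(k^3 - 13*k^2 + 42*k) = (k^2 - 10*k + 16)/(k*(k - 7))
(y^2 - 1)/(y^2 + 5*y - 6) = (y + 1)/(y + 6)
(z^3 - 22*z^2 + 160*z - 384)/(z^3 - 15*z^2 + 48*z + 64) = (z - 6)/(z + 1)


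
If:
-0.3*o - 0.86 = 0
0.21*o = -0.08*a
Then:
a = 7.52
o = -2.87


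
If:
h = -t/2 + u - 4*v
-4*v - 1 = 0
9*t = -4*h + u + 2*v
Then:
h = 17*u/14 + 37/28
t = -3*u/7 - 9/14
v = -1/4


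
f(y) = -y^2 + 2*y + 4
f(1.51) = 4.74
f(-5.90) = -42.61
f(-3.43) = -14.62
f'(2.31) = -2.62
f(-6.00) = -44.00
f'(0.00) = 2.00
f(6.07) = -20.70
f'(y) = 2 - 2*y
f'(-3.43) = 8.86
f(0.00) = 4.00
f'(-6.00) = 14.00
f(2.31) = 3.28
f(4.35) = -6.22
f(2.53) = 2.66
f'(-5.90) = 13.80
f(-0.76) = 1.90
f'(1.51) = -1.02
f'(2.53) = -3.06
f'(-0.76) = 3.52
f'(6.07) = -10.14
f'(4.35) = -6.70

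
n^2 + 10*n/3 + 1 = (n + 1/3)*(n + 3)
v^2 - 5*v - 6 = (v - 6)*(v + 1)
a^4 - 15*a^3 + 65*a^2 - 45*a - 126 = (a - 7)*(a - 6)*(a - 3)*(a + 1)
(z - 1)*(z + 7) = z^2 + 6*z - 7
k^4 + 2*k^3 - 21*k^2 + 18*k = k*(k - 3)*(k - 1)*(k + 6)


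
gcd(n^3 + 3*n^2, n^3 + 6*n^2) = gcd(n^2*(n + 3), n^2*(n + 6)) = n^2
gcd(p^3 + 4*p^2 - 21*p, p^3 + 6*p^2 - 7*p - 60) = p - 3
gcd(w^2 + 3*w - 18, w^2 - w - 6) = w - 3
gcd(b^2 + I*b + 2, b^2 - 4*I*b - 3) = b - I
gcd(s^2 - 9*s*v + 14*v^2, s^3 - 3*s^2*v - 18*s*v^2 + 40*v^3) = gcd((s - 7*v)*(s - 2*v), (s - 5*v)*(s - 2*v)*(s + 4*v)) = s - 2*v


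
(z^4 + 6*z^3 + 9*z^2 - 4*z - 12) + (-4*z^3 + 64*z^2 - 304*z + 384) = z^4 + 2*z^3 + 73*z^2 - 308*z + 372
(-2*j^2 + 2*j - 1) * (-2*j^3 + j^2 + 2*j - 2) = 4*j^5 - 6*j^4 + 7*j^2 - 6*j + 2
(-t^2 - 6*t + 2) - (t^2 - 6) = -2*t^2 - 6*t + 8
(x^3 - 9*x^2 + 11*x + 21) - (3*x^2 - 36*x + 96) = x^3 - 12*x^2 + 47*x - 75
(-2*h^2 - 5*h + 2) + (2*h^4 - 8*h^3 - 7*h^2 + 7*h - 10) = 2*h^4 - 8*h^3 - 9*h^2 + 2*h - 8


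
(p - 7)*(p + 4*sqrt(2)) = p^2 - 7*p + 4*sqrt(2)*p - 28*sqrt(2)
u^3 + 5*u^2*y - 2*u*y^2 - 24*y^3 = (u - 2*y)*(u + 3*y)*(u + 4*y)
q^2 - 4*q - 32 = (q - 8)*(q + 4)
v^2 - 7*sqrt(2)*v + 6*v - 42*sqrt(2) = (v + 6)*(v - 7*sqrt(2))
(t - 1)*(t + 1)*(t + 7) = t^3 + 7*t^2 - t - 7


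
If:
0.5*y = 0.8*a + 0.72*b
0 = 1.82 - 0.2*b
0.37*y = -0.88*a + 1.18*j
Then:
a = 0.625*y - 8.19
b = 9.10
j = 0.779661016949153*y - 6.10779661016949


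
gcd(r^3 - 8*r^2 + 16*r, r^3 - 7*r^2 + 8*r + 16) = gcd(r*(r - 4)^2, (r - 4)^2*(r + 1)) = r^2 - 8*r + 16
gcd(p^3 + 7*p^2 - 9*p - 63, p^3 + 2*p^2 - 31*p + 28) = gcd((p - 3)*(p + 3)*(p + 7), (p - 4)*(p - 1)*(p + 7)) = p + 7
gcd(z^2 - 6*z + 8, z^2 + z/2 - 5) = z - 2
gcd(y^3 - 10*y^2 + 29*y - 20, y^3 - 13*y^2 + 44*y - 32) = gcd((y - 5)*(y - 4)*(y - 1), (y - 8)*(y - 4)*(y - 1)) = y^2 - 5*y + 4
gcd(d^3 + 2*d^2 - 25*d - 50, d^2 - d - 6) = d + 2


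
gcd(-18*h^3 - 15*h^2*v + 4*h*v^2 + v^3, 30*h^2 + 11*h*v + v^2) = 6*h + v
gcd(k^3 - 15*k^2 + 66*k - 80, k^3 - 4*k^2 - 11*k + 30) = k^2 - 7*k + 10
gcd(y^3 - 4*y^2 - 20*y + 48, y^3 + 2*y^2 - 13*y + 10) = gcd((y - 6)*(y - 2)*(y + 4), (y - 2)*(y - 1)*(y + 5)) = y - 2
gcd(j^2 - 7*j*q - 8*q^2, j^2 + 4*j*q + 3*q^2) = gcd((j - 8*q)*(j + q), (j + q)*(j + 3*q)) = j + q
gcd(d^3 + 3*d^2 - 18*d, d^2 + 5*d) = d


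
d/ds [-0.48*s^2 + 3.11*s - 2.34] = 3.11 - 0.96*s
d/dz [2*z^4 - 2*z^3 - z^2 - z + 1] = 8*z^3 - 6*z^2 - 2*z - 1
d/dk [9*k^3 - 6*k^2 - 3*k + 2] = 27*k^2 - 12*k - 3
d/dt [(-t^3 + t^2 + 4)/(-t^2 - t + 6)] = (t^2 + 6*t + 1)/(t^2 + 6*t + 9)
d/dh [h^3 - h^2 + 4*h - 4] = 3*h^2 - 2*h + 4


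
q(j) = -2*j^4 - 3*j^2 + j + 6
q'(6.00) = -1763.00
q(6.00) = -2688.00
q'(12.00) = -13895.00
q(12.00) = -41886.00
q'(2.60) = -155.21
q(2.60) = -103.08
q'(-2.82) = 197.33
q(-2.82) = -147.16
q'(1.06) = -14.89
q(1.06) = 1.16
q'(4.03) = -546.79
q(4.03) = -566.23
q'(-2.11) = 88.81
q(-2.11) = -49.11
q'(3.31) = -308.98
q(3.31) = -263.63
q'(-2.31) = 113.47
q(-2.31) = -69.27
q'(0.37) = -1.63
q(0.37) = 5.92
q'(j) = -8*j^3 - 6*j + 1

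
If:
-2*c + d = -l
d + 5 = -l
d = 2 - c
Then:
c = -5/2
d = 9/2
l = -19/2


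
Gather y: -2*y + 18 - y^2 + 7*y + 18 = -y^2 + 5*y + 36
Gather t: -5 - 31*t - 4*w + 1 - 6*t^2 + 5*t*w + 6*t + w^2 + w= -6*t^2 + t*(5*w - 25) + w^2 - 3*w - 4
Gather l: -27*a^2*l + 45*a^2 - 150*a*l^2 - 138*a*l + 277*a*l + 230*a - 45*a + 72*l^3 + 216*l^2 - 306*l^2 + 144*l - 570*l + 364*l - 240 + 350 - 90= 45*a^2 + 185*a + 72*l^3 + l^2*(-150*a - 90) + l*(-27*a^2 + 139*a - 62) + 20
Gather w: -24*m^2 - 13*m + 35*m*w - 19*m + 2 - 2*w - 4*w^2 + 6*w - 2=-24*m^2 - 32*m - 4*w^2 + w*(35*m + 4)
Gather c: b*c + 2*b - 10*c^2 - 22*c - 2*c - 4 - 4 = 2*b - 10*c^2 + c*(b - 24) - 8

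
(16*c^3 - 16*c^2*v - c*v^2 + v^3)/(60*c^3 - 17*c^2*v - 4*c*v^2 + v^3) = (4*c^2 - 5*c*v + v^2)/(15*c^2 - 8*c*v + v^2)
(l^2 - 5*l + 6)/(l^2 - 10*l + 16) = (l - 3)/(l - 8)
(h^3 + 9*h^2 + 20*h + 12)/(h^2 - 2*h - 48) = (h^2 + 3*h + 2)/(h - 8)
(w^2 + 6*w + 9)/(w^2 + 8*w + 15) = (w + 3)/(w + 5)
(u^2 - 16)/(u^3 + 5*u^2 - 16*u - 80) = 1/(u + 5)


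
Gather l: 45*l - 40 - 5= 45*l - 45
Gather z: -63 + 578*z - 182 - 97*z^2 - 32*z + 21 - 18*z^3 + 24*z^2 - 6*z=-18*z^3 - 73*z^2 + 540*z - 224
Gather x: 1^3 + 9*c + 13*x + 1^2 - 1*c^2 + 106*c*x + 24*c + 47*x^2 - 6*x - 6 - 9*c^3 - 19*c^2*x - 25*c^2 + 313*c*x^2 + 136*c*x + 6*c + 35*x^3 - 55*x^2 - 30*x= -9*c^3 - 26*c^2 + 39*c + 35*x^3 + x^2*(313*c - 8) + x*(-19*c^2 + 242*c - 23) - 4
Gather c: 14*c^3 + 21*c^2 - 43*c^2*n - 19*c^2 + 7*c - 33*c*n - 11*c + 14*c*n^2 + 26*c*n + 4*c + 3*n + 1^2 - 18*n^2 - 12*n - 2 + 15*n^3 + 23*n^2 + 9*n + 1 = 14*c^3 + c^2*(2 - 43*n) + c*(14*n^2 - 7*n) + 15*n^3 + 5*n^2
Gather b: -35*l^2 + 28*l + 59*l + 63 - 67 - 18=-35*l^2 + 87*l - 22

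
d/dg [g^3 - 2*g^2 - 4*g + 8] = 3*g^2 - 4*g - 4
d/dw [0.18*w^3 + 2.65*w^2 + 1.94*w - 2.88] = 0.54*w^2 + 5.3*w + 1.94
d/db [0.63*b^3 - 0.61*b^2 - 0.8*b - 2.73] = 1.89*b^2 - 1.22*b - 0.8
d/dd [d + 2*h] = 1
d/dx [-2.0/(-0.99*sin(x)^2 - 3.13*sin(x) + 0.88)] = -(3.96*sin(x) + 6.26)*cos(x)/(0.99*sin(x)^2 + 3.13*sin(x) - 0.88)^2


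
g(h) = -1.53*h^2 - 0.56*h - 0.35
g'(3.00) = -9.74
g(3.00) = -15.80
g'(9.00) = -28.10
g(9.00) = -129.32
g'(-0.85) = 2.04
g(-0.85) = -0.98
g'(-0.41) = 0.69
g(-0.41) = -0.38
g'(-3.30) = 9.54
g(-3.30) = -15.16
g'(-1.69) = 4.61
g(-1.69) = -3.77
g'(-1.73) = 4.73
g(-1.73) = -3.96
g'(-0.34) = 0.48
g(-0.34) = -0.34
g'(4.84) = -15.37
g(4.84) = -38.90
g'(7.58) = -23.75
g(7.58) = -92.50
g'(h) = -3.06*h - 0.56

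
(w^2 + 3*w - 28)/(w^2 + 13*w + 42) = (w - 4)/(w + 6)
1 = 1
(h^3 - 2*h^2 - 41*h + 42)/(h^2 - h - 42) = h - 1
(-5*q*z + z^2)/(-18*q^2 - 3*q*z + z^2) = z*(5*q - z)/(18*q^2 + 3*q*z - z^2)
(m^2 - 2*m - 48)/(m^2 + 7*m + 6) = (m - 8)/(m + 1)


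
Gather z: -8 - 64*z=-64*z - 8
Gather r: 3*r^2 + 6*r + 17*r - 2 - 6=3*r^2 + 23*r - 8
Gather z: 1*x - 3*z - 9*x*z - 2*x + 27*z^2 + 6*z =-x + 27*z^2 + z*(3 - 9*x)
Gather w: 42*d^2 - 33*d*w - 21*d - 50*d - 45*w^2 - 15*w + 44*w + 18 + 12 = 42*d^2 - 71*d - 45*w^2 + w*(29 - 33*d) + 30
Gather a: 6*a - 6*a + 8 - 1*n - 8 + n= 0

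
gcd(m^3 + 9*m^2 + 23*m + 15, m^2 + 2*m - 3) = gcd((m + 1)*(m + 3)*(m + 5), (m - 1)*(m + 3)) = m + 3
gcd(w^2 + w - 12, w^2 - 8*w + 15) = w - 3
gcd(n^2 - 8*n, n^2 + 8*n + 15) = 1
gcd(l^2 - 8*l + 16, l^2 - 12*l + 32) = l - 4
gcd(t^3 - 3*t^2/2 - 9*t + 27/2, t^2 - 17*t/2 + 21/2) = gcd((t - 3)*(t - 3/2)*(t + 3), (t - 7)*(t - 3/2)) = t - 3/2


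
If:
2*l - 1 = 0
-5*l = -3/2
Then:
No Solution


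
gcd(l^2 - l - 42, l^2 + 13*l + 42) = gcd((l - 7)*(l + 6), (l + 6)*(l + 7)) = l + 6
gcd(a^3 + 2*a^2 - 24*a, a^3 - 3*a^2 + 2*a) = a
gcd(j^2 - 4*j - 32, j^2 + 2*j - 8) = j + 4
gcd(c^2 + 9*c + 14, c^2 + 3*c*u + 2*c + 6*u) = c + 2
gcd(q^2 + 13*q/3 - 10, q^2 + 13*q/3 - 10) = q^2 + 13*q/3 - 10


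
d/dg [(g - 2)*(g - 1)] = 2*g - 3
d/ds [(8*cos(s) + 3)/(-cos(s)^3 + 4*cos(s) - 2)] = 4*(103*sin(s) - 16*sin(2*s) - 9*sin(3*s) - 8*sin(4*s))/(13*cos(s) - cos(3*s) - 8)^2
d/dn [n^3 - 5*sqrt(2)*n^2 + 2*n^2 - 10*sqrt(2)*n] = 3*n^2 - 10*sqrt(2)*n + 4*n - 10*sqrt(2)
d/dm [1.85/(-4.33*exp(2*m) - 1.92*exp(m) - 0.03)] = (16.021*exp(m) + 3.552)*exp(m)/(4.33*exp(2*m) + 1.92*exp(m) + 0.03)^2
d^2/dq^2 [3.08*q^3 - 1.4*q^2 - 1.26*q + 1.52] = 18.48*q - 2.8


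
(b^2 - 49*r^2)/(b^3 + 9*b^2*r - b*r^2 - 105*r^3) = (-b + 7*r)/(-b^2 - 2*b*r + 15*r^2)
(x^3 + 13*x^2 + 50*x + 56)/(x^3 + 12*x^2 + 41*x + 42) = (x + 4)/(x + 3)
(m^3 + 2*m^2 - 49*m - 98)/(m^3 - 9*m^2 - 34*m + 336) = (m^2 + 9*m + 14)/(m^2 - 2*m - 48)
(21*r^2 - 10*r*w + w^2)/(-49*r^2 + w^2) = (-3*r + w)/(7*r + w)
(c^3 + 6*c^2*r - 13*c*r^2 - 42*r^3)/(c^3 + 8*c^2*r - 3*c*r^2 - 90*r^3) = (c^2 + 9*c*r + 14*r^2)/(c^2 + 11*c*r + 30*r^2)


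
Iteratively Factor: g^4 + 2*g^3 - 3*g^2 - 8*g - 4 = (g + 1)*(g^3 + g^2 - 4*g - 4) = (g + 1)*(g + 2)*(g^2 - g - 2) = (g - 2)*(g + 1)*(g + 2)*(g + 1)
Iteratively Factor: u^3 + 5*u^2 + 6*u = (u + 3)*(u^2 + 2*u) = u*(u + 3)*(u + 2)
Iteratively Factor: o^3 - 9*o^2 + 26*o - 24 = (o - 2)*(o^2 - 7*o + 12) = (o - 4)*(o - 2)*(o - 3)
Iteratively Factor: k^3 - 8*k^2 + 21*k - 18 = (k - 2)*(k^2 - 6*k + 9) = (k - 3)*(k - 2)*(k - 3)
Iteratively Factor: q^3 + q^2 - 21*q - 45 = (q + 3)*(q^2 - 2*q - 15) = (q + 3)^2*(q - 5)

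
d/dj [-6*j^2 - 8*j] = -12*j - 8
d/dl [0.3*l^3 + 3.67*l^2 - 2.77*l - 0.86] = 0.9*l^2 + 7.34*l - 2.77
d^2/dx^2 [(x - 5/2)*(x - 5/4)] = 2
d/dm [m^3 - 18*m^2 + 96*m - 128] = 3*m^2 - 36*m + 96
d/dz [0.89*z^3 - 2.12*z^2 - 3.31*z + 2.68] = 2.67*z^2 - 4.24*z - 3.31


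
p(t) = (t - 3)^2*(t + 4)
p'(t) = (t - 3)^2 + (t + 4)*(2*t - 6) = (t - 3)*(3*t + 5)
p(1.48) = 12.66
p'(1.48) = -14.35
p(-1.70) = 50.81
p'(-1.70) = 0.47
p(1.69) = 9.76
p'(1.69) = -13.19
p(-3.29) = 28.09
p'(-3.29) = 30.63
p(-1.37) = 50.22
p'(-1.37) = -3.89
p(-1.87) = 50.52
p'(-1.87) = 2.97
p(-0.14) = 38.06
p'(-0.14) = -14.38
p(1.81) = 8.23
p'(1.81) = -12.41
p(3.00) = 0.00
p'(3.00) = 0.00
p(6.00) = 90.00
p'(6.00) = 69.00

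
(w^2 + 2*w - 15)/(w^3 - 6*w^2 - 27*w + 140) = (w - 3)/(w^2 - 11*w + 28)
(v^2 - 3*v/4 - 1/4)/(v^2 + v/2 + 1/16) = 4*(v - 1)/(4*v + 1)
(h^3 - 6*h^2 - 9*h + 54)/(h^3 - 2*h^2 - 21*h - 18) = (h - 3)/(h + 1)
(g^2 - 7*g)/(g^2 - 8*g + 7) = g/(g - 1)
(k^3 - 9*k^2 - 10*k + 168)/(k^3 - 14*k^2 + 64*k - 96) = (k^2 - 3*k - 28)/(k^2 - 8*k + 16)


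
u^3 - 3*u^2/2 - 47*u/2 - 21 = (u - 6)*(u + 1)*(u + 7/2)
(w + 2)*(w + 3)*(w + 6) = w^3 + 11*w^2 + 36*w + 36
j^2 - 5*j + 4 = (j - 4)*(j - 1)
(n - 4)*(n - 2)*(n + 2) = n^3 - 4*n^2 - 4*n + 16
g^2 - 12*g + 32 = (g - 8)*(g - 4)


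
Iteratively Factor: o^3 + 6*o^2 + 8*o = (o + 4)*(o^2 + 2*o) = (o + 2)*(o + 4)*(o)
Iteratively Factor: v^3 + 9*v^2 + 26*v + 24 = (v + 2)*(v^2 + 7*v + 12) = (v + 2)*(v + 4)*(v + 3)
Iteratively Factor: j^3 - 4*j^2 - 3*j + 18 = (j - 3)*(j^2 - j - 6) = (j - 3)*(j + 2)*(j - 3)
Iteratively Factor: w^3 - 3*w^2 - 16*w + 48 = (w - 3)*(w^2 - 16) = (w - 3)*(w + 4)*(w - 4)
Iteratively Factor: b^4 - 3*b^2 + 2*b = (b - 1)*(b^3 + b^2 - 2*b) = b*(b - 1)*(b^2 + b - 2) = b*(b - 1)^2*(b + 2)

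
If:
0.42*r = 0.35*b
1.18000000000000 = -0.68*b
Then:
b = -1.74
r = -1.45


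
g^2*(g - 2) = g^3 - 2*g^2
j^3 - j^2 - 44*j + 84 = (j - 6)*(j - 2)*(j + 7)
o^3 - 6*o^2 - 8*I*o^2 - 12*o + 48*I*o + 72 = (o - 6)*(o - 6*I)*(o - 2*I)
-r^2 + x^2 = (-r + x)*(r + x)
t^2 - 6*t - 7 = (t - 7)*(t + 1)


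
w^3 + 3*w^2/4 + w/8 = w*(w + 1/4)*(w + 1/2)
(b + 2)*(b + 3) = b^2 + 5*b + 6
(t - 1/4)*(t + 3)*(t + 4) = t^3 + 27*t^2/4 + 41*t/4 - 3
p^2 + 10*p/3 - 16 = (p - 8/3)*(p + 6)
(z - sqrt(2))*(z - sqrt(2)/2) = z^2 - 3*sqrt(2)*z/2 + 1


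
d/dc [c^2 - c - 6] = 2*c - 1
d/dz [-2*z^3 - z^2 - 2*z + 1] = -6*z^2 - 2*z - 2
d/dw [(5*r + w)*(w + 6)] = 5*r + 2*w + 6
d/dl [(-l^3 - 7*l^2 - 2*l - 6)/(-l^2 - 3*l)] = (l^4 + 6*l^3 + 19*l^2 - 12*l - 18)/(l^2*(l^2 + 6*l + 9))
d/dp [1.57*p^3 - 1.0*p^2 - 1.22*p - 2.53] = 4.71*p^2 - 2.0*p - 1.22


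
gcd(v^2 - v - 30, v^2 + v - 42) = v - 6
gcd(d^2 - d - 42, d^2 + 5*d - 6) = d + 6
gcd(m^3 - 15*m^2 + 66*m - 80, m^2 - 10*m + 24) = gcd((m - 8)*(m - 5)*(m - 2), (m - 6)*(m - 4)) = 1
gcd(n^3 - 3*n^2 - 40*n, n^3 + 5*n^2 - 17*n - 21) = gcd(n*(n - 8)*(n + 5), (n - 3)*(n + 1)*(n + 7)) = 1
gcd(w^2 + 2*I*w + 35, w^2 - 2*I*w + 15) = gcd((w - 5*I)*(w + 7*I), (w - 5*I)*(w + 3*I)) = w - 5*I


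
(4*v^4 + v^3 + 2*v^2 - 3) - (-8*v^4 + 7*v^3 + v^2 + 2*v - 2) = 12*v^4 - 6*v^3 + v^2 - 2*v - 1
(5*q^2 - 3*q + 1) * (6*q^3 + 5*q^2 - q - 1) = 30*q^5 + 7*q^4 - 14*q^3 + 3*q^2 + 2*q - 1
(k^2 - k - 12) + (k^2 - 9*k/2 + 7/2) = 2*k^2 - 11*k/2 - 17/2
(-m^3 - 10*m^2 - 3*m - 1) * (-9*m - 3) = 9*m^4 + 93*m^3 + 57*m^2 + 18*m + 3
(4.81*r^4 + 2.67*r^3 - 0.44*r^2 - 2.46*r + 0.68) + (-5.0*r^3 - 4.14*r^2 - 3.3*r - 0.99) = 4.81*r^4 - 2.33*r^3 - 4.58*r^2 - 5.76*r - 0.31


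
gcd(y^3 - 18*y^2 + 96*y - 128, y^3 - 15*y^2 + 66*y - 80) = y^2 - 10*y + 16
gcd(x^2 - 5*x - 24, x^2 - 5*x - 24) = x^2 - 5*x - 24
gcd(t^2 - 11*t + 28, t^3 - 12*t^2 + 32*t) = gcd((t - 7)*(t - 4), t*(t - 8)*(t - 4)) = t - 4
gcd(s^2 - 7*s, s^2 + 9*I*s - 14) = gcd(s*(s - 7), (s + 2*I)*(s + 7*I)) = 1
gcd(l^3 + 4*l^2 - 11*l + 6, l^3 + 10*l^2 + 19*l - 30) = l^2 + 5*l - 6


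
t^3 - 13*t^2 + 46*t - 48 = (t - 8)*(t - 3)*(t - 2)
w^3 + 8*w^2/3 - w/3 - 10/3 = (w - 1)*(w + 5/3)*(w + 2)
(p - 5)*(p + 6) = p^2 + p - 30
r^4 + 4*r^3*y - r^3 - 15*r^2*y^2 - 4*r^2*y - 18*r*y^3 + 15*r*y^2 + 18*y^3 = (r - 1)*(r - 3*y)*(r + y)*(r + 6*y)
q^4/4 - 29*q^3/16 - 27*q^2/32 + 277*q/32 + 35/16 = (q/4 + 1/2)*(q - 7)*(q - 5/2)*(q + 1/4)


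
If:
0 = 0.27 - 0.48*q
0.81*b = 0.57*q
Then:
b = 0.40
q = 0.56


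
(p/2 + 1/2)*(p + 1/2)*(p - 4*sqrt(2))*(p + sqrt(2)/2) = p^4/2 - 7*sqrt(2)*p^3/4 + 3*p^3/4 - 21*sqrt(2)*p^2/8 - 7*p^2/4 - 3*p - 7*sqrt(2)*p/8 - 1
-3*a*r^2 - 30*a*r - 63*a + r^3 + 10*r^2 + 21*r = (-3*a + r)*(r + 3)*(r + 7)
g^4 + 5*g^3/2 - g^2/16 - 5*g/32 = g*(g - 1/4)*(g + 1/4)*(g + 5/2)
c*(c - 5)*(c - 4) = c^3 - 9*c^2 + 20*c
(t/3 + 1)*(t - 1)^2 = t^3/3 + t^2/3 - 5*t/3 + 1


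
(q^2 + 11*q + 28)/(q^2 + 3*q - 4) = (q + 7)/(q - 1)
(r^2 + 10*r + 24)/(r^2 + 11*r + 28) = (r + 6)/(r + 7)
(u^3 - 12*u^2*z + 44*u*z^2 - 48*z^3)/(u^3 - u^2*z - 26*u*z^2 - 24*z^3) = (u^2 - 6*u*z + 8*z^2)/(u^2 + 5*u*z + 4*z^2)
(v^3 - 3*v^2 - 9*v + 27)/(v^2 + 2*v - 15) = (v^2 - 9)/(v + 5)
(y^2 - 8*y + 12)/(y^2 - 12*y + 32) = (y^2 - 8*y + 12)/(y^2 - 12*y + 32)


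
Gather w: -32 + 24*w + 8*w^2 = 8*w^2 + 24*w - 32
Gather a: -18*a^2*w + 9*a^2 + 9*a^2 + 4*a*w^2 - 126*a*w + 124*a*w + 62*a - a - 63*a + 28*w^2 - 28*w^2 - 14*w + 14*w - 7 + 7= a^2*(18 - 18*w) + a*(4*w^2 - 2*w - 2)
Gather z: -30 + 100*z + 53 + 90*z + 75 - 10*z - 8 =180*z + 90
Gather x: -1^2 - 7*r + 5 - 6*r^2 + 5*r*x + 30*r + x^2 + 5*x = -6*r^2 + 23*r + x^2 + x*(5*r + 5) + 4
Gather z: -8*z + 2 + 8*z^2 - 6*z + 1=8*z^2 - 14*z + 3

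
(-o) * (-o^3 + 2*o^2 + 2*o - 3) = o^4 - 2*o^3 - 2*o^2 + 3*o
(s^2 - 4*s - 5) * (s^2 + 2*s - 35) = s^4 - 2*s^3 - 48*s^2 + 130*s + 175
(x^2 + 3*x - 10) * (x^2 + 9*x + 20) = x^4 + 12*x^3 + 37*x^2 - 30*x - 200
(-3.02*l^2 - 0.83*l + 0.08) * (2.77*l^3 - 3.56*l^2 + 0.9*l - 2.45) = -8.3654*l^5 + 8.4521*l^4 + 0.4584*l^3 + 6.3672*l^2 + 2.1055*l - 0.196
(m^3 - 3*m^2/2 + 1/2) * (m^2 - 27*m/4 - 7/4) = m^5 - 33*m^4/4 + 67*m^3/8 + 25*m^2/8 - 27*m/8 - 7/8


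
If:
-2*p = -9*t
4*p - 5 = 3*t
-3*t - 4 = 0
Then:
No Solution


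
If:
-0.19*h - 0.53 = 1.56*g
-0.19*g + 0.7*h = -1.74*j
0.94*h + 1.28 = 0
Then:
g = -0.17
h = -1.36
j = 0.53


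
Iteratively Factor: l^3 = (l)*(l^2) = l^2*(l)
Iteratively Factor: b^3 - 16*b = (b - 4)*(b^2 + 4*b) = (b - 4)*(b + 4)*(b)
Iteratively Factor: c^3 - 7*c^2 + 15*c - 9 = (c - 1)*(c^2 - 6*c + 9) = (c - 3)*(c - 1)*(c - 3)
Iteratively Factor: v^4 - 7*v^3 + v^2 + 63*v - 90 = (v + 3)*(v^3 - 10*v^2 + 31*v - 30) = (v - 3)*(v + 3)*(v^2 - 7*v + 10) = (v - 5)*(v - 3)*(v + 3)*(v - 2)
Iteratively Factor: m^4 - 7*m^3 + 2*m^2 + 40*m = (m - 5)*(m^3 - 2*m^2 - 8*m) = (m - 5)*(m + 2)*(m^2 - 4*m) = (m - 5)*(m - 4)*(m + 2)*(m)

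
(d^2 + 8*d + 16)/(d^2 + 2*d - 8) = (d + 4)/(d - 2)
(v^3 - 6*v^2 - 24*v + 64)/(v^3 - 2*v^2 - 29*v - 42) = (-v^3 + 6*v^2 + 24*v - 64)/(-v^3 + 2*v^2 + 29*v + 42)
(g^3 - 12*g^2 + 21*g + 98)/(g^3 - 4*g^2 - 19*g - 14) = (g - 7)/(g + 1)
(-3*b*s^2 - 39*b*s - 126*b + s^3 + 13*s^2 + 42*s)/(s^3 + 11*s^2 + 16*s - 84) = (-3*b + s)/(s - 2)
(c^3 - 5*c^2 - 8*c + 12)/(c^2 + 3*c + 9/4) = 4*(c^3 - 5*c^2 - 8*c + 12)/(4*c^2 + 12*c + 9)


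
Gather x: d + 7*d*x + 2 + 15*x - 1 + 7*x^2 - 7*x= d + 7*x^2 + x*(7*d + 8) + 1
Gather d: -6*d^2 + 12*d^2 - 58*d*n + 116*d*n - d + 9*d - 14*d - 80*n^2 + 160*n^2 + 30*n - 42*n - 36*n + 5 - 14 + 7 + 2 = 6*d^2 + d*(58*n - 6) + 80*n^2 - 48*n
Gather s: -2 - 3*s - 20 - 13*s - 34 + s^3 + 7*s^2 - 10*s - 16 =s^3 + 7*s^2 - 26*s - 72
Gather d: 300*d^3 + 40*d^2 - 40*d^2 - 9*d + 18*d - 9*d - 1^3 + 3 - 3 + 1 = 300*d^3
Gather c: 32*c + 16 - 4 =32*c + 12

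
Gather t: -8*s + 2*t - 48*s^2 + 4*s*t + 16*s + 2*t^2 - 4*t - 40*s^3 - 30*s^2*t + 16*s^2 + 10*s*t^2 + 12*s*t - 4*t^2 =-40*s^3 - 32*s^2 + 8*s + t^2*(10*s - 2) + t*(-30*s^2 + 16*s - 2)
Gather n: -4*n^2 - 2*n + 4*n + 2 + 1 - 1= -4*n^2 + 2*n + 2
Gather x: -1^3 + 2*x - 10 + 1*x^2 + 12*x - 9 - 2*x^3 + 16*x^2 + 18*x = -2*x^3 + 17*x^2 + 32*x - 20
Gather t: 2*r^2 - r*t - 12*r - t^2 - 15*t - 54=2*r^2 - 12*r - t^2 + t*(-r - 15) - 54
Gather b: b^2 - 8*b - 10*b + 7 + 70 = b^2 - 18*b + 77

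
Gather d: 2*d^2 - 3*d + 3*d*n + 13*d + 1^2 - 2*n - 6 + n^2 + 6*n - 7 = 2*d^2 + d*(3*n + 10) + n^2 + 4*n - 12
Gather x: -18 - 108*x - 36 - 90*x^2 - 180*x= -90*x^2 - 288*x - 54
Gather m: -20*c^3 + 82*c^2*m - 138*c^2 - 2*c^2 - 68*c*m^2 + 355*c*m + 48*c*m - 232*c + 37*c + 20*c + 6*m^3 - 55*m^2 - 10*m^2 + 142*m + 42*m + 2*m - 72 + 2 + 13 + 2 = -20*c^3 - 140*c^2 - 175*c + 6*m^3 + m^2*(-68*c - 65) + m*(82*c^2 + 403*c + 186) - 55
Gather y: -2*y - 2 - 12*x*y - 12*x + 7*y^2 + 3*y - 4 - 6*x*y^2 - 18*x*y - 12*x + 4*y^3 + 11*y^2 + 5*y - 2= -24*x + 4*y^3 + y^2*(18 - 6*x) + y*(6 - 30*x) - 8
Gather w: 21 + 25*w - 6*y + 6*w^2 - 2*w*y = 6*w^2 + w*(25 - 2*y) - 6*y + 21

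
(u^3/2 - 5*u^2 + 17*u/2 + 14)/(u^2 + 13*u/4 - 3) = 2*(u^3 - 10*u^2 + 17*u + 28)/(4*u^2 + 13*u - 12)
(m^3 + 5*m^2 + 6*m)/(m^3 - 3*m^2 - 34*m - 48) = m/(m - 8)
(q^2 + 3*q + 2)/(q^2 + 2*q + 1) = (q + 2)/(q + 1)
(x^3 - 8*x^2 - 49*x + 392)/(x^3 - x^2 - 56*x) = (x - 7)/x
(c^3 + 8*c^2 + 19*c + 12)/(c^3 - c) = (c^2 + 7*c + 12)/(c*(c - 1))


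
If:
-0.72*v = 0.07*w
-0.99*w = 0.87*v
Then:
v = 0.00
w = 0.00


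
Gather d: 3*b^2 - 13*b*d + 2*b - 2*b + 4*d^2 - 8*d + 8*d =3*b^2 - 13*b*d + 4*d^2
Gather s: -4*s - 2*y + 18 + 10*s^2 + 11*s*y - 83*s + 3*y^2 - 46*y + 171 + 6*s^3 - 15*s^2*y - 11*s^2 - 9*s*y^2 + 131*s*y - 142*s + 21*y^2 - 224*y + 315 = 6*s^3 + s^2*(-15*y - 1) + s*(-9*y^2 + 142*y - 229) + 24*y^2 - 272*y + 504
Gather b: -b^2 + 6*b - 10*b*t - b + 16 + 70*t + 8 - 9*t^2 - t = -b^2 + b*(5 - 10*t) - 9*t^2 + 69*t + 24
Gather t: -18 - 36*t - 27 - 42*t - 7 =-78*t - 52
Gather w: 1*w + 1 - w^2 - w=1 - w^2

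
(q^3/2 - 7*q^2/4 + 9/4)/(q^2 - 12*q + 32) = (2*q^3 - 7*q^2 + 9)/(4*(q^2 - 12*q + 32))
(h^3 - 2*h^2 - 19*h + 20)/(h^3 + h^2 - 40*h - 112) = (h^2 - 6*h + 5)/(h^2 - 3*h - 28)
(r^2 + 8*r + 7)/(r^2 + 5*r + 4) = (r + 7)/(r + 4)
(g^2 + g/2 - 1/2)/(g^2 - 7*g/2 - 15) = (-2*g^2 - g + 1)/(-2*g^2 + 7*g + 30)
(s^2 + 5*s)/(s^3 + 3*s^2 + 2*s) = (s + 5)/(s^2 + 3*s + 2)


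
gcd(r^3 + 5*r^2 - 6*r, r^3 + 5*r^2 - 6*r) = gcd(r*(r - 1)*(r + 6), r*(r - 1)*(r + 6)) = r^3 + 5*r^2 - 6*r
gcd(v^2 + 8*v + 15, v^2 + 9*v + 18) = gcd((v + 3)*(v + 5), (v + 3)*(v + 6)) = v + 3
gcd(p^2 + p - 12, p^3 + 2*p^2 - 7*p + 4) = p + 4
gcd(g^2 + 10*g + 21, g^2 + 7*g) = g + 7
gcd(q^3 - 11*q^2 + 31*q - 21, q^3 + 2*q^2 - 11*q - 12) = q - 3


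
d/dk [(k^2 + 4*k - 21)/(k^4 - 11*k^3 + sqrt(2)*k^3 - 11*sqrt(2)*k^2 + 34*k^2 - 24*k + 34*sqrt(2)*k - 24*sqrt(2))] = (2*(k + 2)*(k^4 - 11*k^3 + sqrt(2)*k^3 - 11*sqrt(2)*k^2 + 34*k^2 - 24*k + 34*sqrt(2)*k - 24*sqrt(2)) - (k^2 + 4*k - 21)*(4*k^3 - 33*k^2 + 3*sqrt(2)*k^2 - 22*sqrt(2)*k + 68*k - 24 + 34*sqrt(2)))/(k^4 - 11*k^3 + sqrt(2)*k^3 - 11*sqrt(2)*k^2 + 34*k^2 - 24*k + 34*sqrt(2)*k - 24*sqrt(2))^2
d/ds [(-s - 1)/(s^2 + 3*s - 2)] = (-s^2 - 3*s + (s + 1)*(2*s + 3) + 2)/(s^2 + 3*s - 2)^2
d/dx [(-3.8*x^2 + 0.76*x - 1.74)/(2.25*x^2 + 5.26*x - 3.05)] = (-21.698*x^2 + 31.01*x + 6.8344)/(5.0625*x^4 + 23.67*x^3 + 13.9426*x^2 - 32.086*x + 9.3025)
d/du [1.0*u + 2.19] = 1.00000000000000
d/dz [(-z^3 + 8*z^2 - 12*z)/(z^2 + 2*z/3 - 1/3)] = 3*(-3*z^4 - 4*z^3 + 55*z^2 - 16*z + 12)/(9*z^4 + 12*z^3 - 2*z^2 - 4*z + 1)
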